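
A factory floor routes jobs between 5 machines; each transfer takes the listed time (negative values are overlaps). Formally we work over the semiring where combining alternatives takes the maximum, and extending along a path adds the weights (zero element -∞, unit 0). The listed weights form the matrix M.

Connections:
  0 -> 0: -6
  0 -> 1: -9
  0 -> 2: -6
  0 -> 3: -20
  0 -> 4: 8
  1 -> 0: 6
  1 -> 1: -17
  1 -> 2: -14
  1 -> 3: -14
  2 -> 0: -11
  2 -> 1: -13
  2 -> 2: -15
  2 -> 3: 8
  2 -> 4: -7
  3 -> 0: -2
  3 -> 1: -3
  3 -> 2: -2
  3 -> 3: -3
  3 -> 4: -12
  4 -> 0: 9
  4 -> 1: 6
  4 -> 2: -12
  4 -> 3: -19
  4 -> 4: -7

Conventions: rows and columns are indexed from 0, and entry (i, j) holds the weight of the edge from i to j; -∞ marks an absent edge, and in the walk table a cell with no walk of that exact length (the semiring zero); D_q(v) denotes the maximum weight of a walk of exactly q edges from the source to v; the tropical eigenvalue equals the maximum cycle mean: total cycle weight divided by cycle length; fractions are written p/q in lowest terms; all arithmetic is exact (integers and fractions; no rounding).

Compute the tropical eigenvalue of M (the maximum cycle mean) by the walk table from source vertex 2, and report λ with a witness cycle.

q=0: [-∞, -∞, 0, -∞, -∞]
q=1: [-11, -13, -15, 8, -7]
q=2: [6, 5, 6, 5, -3]
q=3: [11, 3, 3, 14, 14]
q=4: [23, 20, 12, 11, 19]
q=5: [28, 25, 17, 20, 31]
Optimal cycle mean attained by: cycle 0->4->0, total 8 + 9, length 2.
Answer: λ = 17/2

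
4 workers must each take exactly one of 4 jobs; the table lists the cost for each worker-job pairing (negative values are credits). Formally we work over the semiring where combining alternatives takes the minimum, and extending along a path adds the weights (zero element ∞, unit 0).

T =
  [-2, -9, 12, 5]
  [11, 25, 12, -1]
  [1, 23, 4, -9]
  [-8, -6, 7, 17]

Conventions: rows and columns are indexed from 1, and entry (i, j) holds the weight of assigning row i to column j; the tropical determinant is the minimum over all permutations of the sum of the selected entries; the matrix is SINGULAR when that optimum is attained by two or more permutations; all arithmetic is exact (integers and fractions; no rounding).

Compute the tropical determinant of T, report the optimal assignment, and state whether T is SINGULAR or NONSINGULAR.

σ = (1, 2, 3, 4): (-2) + 25 + 4 + 17 = 44
σ = (1, 2, 4, 3): (-2) + 25 + (-9) + 7 = 21
σ = (1, 3, 2, 4): (-2) + 12 + 23 + 17 = 50
σ = (1, 3, 4, 2): (-2) + 12 + (-9) + (-6) = -5
σ = (1, 4, 2, 3): (-2) + (-1) + 23 + 7 = 27
σ = (1, 4, 3, 2): (-2) + (-1) + 4 + (-6) = -5
σ = (2, 1, 3, 4): (-9) + 11 + 4 + 17 = 23
σ = (2, 1, 4, 3): (-9) + 11 + (-9) + 7 = 0
σ = (2, 3, 1, 4): (-9) + 12 + 1 + 17 = 21
σ = (2, 3, 4, 1): (-9) + 12 + (-9) + (-8) = -14
σ = (2, 4, 1, 3): (-9) + (-1) + 1 + 7 = -2
σ = (2, 4, 3, 1): (-9) + (-1) + 4 + (-8) = -14
σ = (3, 1, 2, 4): 12 + 11 + 23 + 17 = 63
σ = (3, 1, 4, 2): 12 + 11 + (-9) + (-6) = 8
σ = (3, 2, 1, 4): 12 + 25 + 1 + 17 = 55
σ = (3, 2, 4, 1): 12 + 25 + (-9) + (-8) = 20
σ = (3, 4, 1, 2): 12 + (-1) + 1 + (-6) = 6
σ = (3, 4, 2, 1): 12 + (-1) + 23 + (-8) = 26
σ = (4, 1, 2, 3): 5 + 11 + 23 + 7 = 46
σ = (4, 1, 3, 2): 5 + 11 + 4 + (-6) = 14
σ = (4, 2, 1, 3): 5 + 25 + 1 + 7 = 38
σ = (4, 2, 3, 1): 5 + 25 + 4 + (-8) = 26
σ = (4, 3, 1, 2): 5 + 12 + 1 + (-6) = 12
σ = (4, 3, 2, 1): 5 + 12 + 23 + (-8) = 32
Optimal value attained by: σ = (2, 3, 4, 1).
Answer: det⊕(T) = -14; verdict: SINGULAR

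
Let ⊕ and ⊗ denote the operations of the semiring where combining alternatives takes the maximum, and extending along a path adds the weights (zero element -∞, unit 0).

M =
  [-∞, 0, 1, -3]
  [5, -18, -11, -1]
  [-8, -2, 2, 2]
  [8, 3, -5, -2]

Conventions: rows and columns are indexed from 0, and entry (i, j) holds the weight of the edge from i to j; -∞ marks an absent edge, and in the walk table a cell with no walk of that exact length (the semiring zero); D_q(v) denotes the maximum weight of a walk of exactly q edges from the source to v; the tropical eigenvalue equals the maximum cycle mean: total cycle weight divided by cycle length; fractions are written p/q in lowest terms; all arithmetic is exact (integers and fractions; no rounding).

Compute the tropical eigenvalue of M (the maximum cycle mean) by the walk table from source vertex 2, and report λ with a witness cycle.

q=0: [-∞, -∞, 0, -∞]
q=1: [-8, -2, 2, 2]
q=2: [10, 5, 4, 4]
q=3: [12, 10, 11, 7]
q=4: [15, 12, 13, 13]
Optimal cycle mean attained by: cycle 0->2->3->0, total 1 + 2 + 8, length 3.
Answer: λ = 11/3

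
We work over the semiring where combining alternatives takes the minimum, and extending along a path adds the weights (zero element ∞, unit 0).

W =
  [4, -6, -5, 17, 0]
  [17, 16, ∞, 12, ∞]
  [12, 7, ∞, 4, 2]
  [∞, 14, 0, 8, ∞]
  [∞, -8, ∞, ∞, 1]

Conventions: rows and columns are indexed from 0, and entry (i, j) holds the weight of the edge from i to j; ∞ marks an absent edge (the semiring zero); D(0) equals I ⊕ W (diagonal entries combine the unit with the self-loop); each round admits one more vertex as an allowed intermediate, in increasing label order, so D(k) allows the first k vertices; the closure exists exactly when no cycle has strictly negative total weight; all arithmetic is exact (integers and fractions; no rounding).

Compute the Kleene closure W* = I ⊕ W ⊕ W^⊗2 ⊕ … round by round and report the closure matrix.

D(0):
  [0, -6, -5, 17, 0]
  [17, 0, ∞, 12, ∞]
  [12, 7, 0, 4, 2]
  [∞, 14, 0, 0, ∞]
  [∞, -8, ∞, ∞, 0]
D(1):
  [0, -6, -5, 17, 0]
  [17, 0, 12, 12, 17]
  [12, 6, 0, 4, 2]
  [∞, 14, 0, 0, ∞]
  [∞, -8, ∞, ∞, 0]
D(2):
  [0, -6, -5, 6, 0]
  [17, 0, 12, 12, 17]
  [12, 6, 0, 4, 2]
  [31, 14, 0, 0, 31]
  [9, -8, 4, 4, 0]
D(3):
  [0, -6, -5, -1, -3]
  [17, 0, 12, 12, 14]
  [12, 6, 0, 4, 2]
  [12, 6, 0, 0, 2]
  [9, -8, 4, 4, 0]
D(4):
  [0, -6, -5, -1, -3]
  [17, 0, 12, 12, 14]
  [12, 6, 0, 4, 2]
  [12, 6, 0, 0, 2]
  [9, -8, 4, 4, 0]
D(5):
  [0, -11, -5, -1, -3]
  [17, 0, 12, 12, 14]
  [11, -6, 0, 4, 2]
  [11, -6, 0, 0, 2]
  [9, -8, 4, 4, 0]
Answer: W* = [[0, -11, -5, -1, -3], [17, 0, 12, 12, 14], [11, -6, 0, 4, 2], [11, -6, 0, 0, 2], [9, -8, 4, 4, 0]]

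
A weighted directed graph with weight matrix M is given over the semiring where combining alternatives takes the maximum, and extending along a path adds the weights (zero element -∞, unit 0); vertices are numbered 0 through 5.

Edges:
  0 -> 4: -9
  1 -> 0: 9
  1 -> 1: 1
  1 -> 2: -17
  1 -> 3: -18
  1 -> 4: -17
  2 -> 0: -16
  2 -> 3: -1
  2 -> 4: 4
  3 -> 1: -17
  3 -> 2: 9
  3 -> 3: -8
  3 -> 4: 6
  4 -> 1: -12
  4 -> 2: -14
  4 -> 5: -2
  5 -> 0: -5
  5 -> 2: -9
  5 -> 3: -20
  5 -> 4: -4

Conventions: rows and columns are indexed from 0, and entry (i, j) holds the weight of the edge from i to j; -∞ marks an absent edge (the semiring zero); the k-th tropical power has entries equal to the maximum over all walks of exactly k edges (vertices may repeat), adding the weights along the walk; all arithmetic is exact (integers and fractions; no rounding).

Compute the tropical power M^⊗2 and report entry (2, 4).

M^⊗2:
  [-∞, -21, -23, -∞, -∞, -11]
  [10, 2, -9, -17, 0, -19]
  [-∞, -8, 8, -9, 5, 2]
  [-7, -6, 1, 8, 13, 4]
  [-3, -11, -11, -15, -6, -∞]
  [-25, -16, -11, -10, -5, -6]
Key observation: the optimum is the walk 2->3->4, with weight (-1) + 6 = 5.
Optimal value attained by: walk 2->3->4.
Answer: (M^⊗2)[2][4] = 5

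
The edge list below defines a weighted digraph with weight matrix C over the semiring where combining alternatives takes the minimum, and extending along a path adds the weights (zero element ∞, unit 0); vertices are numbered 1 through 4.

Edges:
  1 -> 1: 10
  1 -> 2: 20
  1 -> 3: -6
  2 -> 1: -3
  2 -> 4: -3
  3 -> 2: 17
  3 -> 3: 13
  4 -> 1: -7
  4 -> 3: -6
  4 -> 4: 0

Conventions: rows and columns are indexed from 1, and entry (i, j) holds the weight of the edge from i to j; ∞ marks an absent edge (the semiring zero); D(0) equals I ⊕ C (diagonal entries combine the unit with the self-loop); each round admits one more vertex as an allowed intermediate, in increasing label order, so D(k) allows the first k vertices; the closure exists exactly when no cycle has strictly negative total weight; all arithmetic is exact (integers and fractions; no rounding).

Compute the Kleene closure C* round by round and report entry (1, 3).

D(0):
  [0, 20, -6, ∞]
  [-3, 0, ∞, -3]
  [∞, 17, 0, ∞]
  [-7, ∞, -6, 0]
D(1):
  [0, 20, -6, ∞]
  [-3, 0, -9, -3]
  [∞, 17, 0, ∞]
  [-7, 13, -13, 0]
D(2):
  [0, 20, -6, 17]
  [-3, 0, -9, -3]
  [14, 17, 0, 14]
  [-7, 13, -13, 0]
D(3):
  [0, 11, -6, 8]
  [-3, 0, -9, -3]
  [14, 17, 0, 14]
  [-7, 4, -13, 0]
D(4):
  [0, 11, -6, 8]
  [-10, 0, -16, -3]
  [7, 17, 0, 14]
  [-7, 4, -13, 0]
Answer: C*[1][3] = -6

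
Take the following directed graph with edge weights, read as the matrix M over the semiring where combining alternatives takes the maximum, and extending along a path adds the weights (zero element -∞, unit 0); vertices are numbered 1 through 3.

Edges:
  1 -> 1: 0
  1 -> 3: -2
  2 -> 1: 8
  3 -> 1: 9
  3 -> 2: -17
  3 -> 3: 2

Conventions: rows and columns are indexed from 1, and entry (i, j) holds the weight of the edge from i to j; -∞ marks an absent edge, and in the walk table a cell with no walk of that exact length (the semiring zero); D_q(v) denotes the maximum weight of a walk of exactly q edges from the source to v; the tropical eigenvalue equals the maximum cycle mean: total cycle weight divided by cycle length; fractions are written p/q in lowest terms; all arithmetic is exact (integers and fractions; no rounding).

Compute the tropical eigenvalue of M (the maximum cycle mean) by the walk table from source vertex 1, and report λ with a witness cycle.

q=0: [0, -∞, -∞]
q=1: [0, -∞, -2]
q=2: [7, -19, 0]
q=3: [9, -17, 5]
Optimal cycle mean attained by: cycle 1->3->1, total (-2) + 9, length 2.
Answer: λ = 7/2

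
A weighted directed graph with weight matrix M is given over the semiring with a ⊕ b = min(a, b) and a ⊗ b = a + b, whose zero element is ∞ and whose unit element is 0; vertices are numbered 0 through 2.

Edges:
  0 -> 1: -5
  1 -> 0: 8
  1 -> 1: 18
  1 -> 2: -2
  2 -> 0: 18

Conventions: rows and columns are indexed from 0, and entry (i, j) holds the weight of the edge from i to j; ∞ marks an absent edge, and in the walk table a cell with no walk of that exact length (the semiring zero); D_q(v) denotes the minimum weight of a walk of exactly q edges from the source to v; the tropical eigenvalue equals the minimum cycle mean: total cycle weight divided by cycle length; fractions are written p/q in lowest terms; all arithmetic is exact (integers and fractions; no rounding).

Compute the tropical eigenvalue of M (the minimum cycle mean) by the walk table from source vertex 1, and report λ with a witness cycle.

q=0: [∞, 0, ∞]
q=1: [8, 18, -2]
q=2: [16, 3, 16]
q=3: [11, 11, 1]
Optimal cycle mean attained by: cycle 0->1->0, total (-5) + 8, length 2.
Answer: λ = 3/2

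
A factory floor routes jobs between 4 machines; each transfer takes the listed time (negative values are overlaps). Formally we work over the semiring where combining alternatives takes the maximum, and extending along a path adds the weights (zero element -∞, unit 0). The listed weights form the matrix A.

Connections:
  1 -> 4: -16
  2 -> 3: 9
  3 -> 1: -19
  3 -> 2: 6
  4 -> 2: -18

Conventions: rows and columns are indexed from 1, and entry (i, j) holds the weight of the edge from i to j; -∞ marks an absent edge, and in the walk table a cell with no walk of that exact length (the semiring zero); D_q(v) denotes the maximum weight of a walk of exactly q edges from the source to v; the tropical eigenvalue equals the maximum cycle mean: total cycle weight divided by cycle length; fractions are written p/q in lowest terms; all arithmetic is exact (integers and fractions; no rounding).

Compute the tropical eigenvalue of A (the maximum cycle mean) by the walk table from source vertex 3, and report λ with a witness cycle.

q=0: [-∞, -∞, 0, -∞]
q=1: [-19, 6, -∞, -∞]
q=2: [-∞, -∞, 15, -35]
q=3: [-4, 21, -∞, -∞]
q=4: [-∞, -∞, 30, -20]
Optimal cycle mean attained by: cycle 2->3->2, total 9 + 6, length 2.
Answer: λ = 15/2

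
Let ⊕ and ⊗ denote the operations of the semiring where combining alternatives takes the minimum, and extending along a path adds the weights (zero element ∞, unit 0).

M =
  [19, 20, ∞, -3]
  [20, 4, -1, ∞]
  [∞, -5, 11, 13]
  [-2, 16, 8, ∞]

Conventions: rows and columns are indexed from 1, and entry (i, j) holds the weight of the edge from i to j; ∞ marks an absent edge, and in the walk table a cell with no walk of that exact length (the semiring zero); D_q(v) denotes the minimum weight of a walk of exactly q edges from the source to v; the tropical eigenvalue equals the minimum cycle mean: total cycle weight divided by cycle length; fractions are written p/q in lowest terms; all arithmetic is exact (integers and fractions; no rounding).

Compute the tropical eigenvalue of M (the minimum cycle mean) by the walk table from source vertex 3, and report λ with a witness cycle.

q=0: [∞, ∞, 0, ∞]
q=1: [∞, -5, 11, 13]
q=2: [11, -1, -6, 24]
q=3: [19, -11, -2, 7]
q=4: [5, -7, -12, 11]
Optimal cycle mean attained by: cycle 2->3->2, total (-1) + (-5), length 2.
Answer: λ = -3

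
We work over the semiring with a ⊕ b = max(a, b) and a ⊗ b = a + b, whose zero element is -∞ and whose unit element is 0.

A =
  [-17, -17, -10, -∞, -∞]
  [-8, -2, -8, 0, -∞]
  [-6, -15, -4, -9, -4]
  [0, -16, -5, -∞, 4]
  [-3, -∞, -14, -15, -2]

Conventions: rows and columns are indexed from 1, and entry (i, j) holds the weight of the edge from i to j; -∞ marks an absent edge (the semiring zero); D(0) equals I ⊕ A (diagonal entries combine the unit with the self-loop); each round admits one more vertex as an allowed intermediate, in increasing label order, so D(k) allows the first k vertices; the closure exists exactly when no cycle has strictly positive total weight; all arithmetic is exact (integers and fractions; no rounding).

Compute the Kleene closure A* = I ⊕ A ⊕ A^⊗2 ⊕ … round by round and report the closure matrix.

D(0):
  [0, -17, -10, -∞, -∞]
  [-8, 0, -8, 0, -∞]
  [-6, -15, 0, -9, -4]
  [0, -16, -5, 0, 4]
  [-3, -∞, -14, -15, 0]
D(1):
  [0, -17, -10, -∞, -∞]
  [-8, 0, -8, 0, -∞]
  [-6, -15, 0, -9, -4]
  [0, -16, -5, 0, 4]
  [-3, -20, -13, -15, 0]
D(2):
  [0, -17, -10, -17, -∞]
  [-8, 0, -8, 0, -∞]
  [-6, -15, 0, -9, -4]
  [0, -16, -5, 0, 4]
  [-3, -20, -13, -15, 0]
D(3):
  [0, -17, -10, -17, -14]
  [-8, 0, -8, 0, -12]
  [-6, -15, 0, -9, -4]
  [0, -16, -5, 0, 4]
  [-3, -20, -13, -15, 0]
D(4):
  [0, -17, -10, -17, -13]
  [0, 0, -5, 0, 4]
  [-6, -15, 0, -9, -4]
  [0, -16, -5, 0, 4]
  [-3, -20, -13, -15, 0]
D(5):
  [0, -17, -10, -17, -13]
  [1, 0, -5, 0, 4]
  [-6, -15, 0, -9, -4]
  [1, -16, -5, 0, 4]
  [-3, -20, -13, -15, 0]
Answer: A* = [[0, -17, -10, -17, -13], [1, 0, -5, 0, 4], [-6, -15, 0, -9, -4], [1, -16, -5, 0, 4], [-3, -20, -13, -15, 0]]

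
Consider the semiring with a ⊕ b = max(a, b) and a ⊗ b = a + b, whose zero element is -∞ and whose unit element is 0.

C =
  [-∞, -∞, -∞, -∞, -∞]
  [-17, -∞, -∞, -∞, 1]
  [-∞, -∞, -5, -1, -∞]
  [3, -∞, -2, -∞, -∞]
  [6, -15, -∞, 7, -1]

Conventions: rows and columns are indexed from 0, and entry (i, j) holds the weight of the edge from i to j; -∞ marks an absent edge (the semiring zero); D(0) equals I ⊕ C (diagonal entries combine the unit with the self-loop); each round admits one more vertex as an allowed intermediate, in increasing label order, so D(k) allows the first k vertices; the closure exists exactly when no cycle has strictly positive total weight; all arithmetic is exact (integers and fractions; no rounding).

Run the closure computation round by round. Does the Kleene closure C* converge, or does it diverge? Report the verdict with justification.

D(0):
  [0, -∞, -∞, -∞, -∞]
  [-17, 0, -∞, -∞, 1]
  [-∞, -∞, 0, -1, -∞]
  [3, -∞, -2, 0, -∞]
  [6, -15, -∞, 7, 0]
D(1):
  [0, -∞, -∞, -∞, -∞]
  [-17, 0, -∞, -∞, 1]
  [-∞, -∞, 0, -1, -∞]
  [3, -∞, -2, 0, -∞]
  [6, -15, -∞, 7, 0]
D(2):
  [0, -∞, -∞, -∞, -∞]
  [-17, 0, -∞, -∞, 1]
  [-∞, -∞, 0, -1, -∞]
  [3, -∞, -2, 0, -∞]
  [6, -15, -∞, 7, 0]
D(3):
  [0, -∞, -∞, -∞, -∞]
  [-17, 0, -∞, -∞, 1]
  [-∞, -∞, 0, -1, -∞]
  [3, -∞, -2, 0, -∞]
  [6, -15, -∞, 7, 0]
D(4):
  [0, -∞, -∞, -∞, -∞]
  [-17, 0, -∞, -∞, 1]
  [2, -∞, 0, -1, -∞]
  [3, -∞, -2, 0, -∞]
  [10, -15, 5, 7, 0]
D(5):
  [0, -∞, -∞, -∞, -∞]
  [11, 0, 6, 8, 1]
  [2, -∞, 0, -1, -∞]
  [3, -∞, -2, 0, -∞]
  [10, -15, 5, 7, 0]
Key observation: every diagonal entry stays at the unit through all rounds, so no improving cycle exists.
Answer: CONVERGES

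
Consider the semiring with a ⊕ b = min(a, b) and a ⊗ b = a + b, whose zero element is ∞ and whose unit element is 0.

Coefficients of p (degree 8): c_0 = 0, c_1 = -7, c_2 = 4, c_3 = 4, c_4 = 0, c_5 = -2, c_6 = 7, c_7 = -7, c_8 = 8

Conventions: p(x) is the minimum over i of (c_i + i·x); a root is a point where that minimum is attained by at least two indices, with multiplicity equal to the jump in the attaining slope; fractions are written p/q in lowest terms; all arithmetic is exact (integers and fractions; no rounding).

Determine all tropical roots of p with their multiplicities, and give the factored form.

hull edge (i=0, c=0) to (i=1, c=-7): slope -7, span 1
hull edge (i=1, c=-7) to (i=7, c=-7): slope 0, span 6
hull edge (i=7, c=-7) to (i=8, c=8): slope 15, span 1
Factored form: p(x) = 8 ⊗ (x ⊕ (-15)) ⊗ (x ⊕ 0) ⊗ (x ⊕ 0) ⊗ (x ⊕ 0) ⊗ (x ⊕ 0) ⊗ (x ⊕ 0) ⊗ (x ⊕ 0) ⊗ (x ⊕ 7)
Answer: roots = -15 (mult 1), 0 (mult 6), 7 (mult 1)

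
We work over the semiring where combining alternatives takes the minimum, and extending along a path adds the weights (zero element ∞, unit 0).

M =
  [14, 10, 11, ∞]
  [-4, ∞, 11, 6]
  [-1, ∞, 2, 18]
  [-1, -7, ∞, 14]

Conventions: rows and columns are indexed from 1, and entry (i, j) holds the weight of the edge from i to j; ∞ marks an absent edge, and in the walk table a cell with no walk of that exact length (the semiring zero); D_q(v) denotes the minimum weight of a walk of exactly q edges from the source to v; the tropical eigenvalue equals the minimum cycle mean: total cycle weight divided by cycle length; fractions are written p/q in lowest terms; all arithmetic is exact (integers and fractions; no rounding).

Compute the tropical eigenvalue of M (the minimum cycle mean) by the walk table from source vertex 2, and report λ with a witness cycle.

q=0: [∞, 0, ∞, ∞]
q=1: [-4, ∞, 11, 6]
q=2: [5, -1, 7, 20]
q=3: [-5, 13, 9, 5]
q=4: [4, -2, 6, 19]
Optimal cycle mean attained by: cycle 2->4->2, total 6 + (-7), length 2.
Answer: λ = -1/2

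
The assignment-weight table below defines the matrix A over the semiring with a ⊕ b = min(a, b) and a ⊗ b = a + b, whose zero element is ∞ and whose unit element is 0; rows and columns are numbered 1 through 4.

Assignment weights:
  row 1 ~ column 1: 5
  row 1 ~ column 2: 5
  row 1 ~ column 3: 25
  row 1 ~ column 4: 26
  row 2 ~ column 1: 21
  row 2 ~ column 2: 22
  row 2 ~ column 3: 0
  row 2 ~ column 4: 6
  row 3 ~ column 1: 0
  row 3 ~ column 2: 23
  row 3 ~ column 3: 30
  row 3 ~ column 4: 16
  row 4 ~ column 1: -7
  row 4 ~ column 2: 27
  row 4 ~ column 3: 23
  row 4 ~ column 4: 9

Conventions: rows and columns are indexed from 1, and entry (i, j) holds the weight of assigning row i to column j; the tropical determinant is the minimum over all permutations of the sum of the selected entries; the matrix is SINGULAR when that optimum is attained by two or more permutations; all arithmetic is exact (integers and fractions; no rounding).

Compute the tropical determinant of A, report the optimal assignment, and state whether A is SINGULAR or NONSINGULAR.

σ = (1, 2, 3, 4): 5 + 22 + 30 + 9 = 66
σ = (1, 2, 4, 3): 5 + 22 + 16 + 23 = 66
σ = (1, 3, 2, 4): 5 + 0 + 23 + 9 = 37
σ = (1, 3, 4, 2): 5 + 0 + 16 + 27 = 48
σ = (1, 4, 2, 3): 5 + 6 + 23 + 23 = 57
σ = (1, 4, 3, 2): 5 + 6 + 30 + 27 = 68
σ = (2, 1, 3, 4): 5 + 21 + 30 + 9 = 65
σ = (2, 1, 4, 3): 5 + 21 + 16 + 23 = 65
σ = (2, 3, 1, 4): 5 + 0 + 0 + 9 = 14
σ = (2, 3, 4, 1): 5 + 0 + 16 + (-7) = 14
σ = (2, 4, 1, 3): 5 + 6 + 0 + 23 = 34
σ = (2, 4, 3, 1): 5 + 6 + 30 + (-7) = 34
σ = (3, 1, 2, 4): 25 + 21 + 23 + 9 = 78
σ = (3, 1, 4, 2): 25 + 21 + 16 + 27 = 89
σ = (3, 2, 1, 4): 25 + 22 + 0 + 9 = 56
σ = (3, 2, 4, 1): 25 + 22 + 16 + (-7) = 56
σ = (3, 4, 1, 2): 25 + 6 + 0 + 27 = 58
σ = (3, 4, 2, 1): 25 + 6 + 23 + (-7) = 47
σ = (4, 1, 2, 3): 26 + 21 + 23 + 23 = 93
σ = (4, 1, 3, 2): 26 + 21 + 30 + 27 = 104
σ = (4, 2, 1, 3): 26 + 22 + 0 + 23 = 71
σ = (4, 2, 3, 1): 26 + 22 + 30 + (-7) = 71
σ = (4, 3, 1, 2): 26 + 0 + 0 + 27 = 53
σ = (4, 3, 2, 1): 26 + 0 + 23 + (-7) = 42
Optimal value attained by: σ = (2, 3, 1, 4).
Answer: det⊕(A) = 14; verdict: SINGULAR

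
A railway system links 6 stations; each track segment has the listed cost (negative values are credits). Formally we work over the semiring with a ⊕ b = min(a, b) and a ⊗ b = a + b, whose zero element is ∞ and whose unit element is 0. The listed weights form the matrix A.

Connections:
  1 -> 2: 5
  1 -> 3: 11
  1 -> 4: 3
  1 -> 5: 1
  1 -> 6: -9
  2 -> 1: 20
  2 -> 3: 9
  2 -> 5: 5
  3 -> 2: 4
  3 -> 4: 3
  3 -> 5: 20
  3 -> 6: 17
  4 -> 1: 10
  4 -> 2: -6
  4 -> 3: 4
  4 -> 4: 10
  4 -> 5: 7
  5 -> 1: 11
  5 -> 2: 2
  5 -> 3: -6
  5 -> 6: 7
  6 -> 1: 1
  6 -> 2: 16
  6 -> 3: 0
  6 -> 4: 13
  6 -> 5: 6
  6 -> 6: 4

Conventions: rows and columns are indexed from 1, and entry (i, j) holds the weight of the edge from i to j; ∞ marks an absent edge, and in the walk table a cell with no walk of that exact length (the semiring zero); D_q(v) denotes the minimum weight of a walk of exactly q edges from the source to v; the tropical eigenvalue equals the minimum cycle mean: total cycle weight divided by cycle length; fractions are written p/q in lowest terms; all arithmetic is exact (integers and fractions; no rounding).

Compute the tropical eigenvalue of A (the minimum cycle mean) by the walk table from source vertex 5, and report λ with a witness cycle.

q=0: [∞, ∞, ∞, ∞, 0, ∞]
q=1: [11, 2, -6, ∞, ∞, 7]
q=2: [8, -2, 7, -3, 7, 2]
q=3: [3, -9, 1, 7, 3, -1]
q=4: [0, 1, -3, 4, -4, -6]
q=5: [-5, -2, -10, 0, 0, -9]
q=6: [-8, -6, -9, -7, -4, -14]
Optimal cycle mean attained by: cycle 1->6->1, total (-9) + 1, length 2.
Answer: λ = -4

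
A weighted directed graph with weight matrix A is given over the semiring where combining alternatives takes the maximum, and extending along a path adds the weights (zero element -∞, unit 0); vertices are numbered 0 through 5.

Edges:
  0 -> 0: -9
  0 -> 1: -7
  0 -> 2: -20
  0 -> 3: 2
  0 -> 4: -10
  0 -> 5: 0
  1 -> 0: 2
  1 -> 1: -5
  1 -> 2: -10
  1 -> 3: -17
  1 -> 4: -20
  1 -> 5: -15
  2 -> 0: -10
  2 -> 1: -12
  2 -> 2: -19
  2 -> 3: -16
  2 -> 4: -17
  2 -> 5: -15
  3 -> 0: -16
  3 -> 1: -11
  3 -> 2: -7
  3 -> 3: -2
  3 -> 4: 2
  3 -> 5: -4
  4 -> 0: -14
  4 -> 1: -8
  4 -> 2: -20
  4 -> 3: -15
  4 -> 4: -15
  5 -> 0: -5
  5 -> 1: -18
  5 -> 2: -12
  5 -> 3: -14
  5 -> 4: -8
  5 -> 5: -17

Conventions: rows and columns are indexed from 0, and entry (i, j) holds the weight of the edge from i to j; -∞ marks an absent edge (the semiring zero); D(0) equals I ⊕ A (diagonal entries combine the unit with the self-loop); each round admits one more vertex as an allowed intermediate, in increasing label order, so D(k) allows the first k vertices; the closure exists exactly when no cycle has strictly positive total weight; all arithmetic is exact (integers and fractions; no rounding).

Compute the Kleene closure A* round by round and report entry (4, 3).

D(0):
  [0, -7, -20, 2, -10, 0]
  [2, 0, -10, -17, -20, -15]
  [-10, -12, 0, -16, -17, -15]
  [-16, -11, -7, 0, 2, -4]
  [-14, -8, -20, -15, 0, -∞]
  [-5, -18, -12, -14, -8, 0]
D(1):
  [0, -7, -20, 2, -10, 0]
  [2, 0, -10, 4, -8, 2]
  [-10, -12, 0, -8, -17, -10]
  [-16, -11, -7, 0, 2, -4]
  [-14, -8, -20, -12, 0, -14]
  [-5, -12, -12, -3, -8, 0]
D(2):
  [0, -7, -17, 2, -10, 0]
  [2, 0, -10, 4, -8, 2]
  [-10, -12, 0, -8, -17, -10]
  [-9, -11, -7, 0, 2, -4]
  [-6, -8, -18, -4, 0, -6]
  [-5, -12, -12, -3, -8, 0]
D(3):
  [0, -7, -17, 2, -10, 0]
  [2, 0, -10, 4, -8, 2]
  [-10, -12, 0, -8, -17, -10]
  [-9, -11, -7, 0, 2, -4]
  [-6, -8, -18, -4, 0, -6]
  [-5, -12, -12, -3, -8, 0]
D(4):
  [0, -7, -5, 2, 4, 0]
  [2, 0, -3, 4, 6, 2]
  [-10, -12, 0, -8, -6, -10]
  [-9, -11, -7, 0, 2, -4]
  [-6, -8, -11, -4, 0, -6]
  [-5, -12, -10, -3, -1, 0]
D(5):
  [0, -4, -5, 2, 4, 0]
  [2, 0, -3, 4, 6, 2]
  [-10, -12, 0, -8, -6, -10]
  [-4, -6, -7, 0, 2, -4]
  [-6, -8, -11, -4, 0, -6]
  [-5, -9, -10, -3, -1, 0]
D(6):
  [0, -4, -5, 2, 4, 0]
  [2, 0, -3, 4, 6, 2]
  [-10, -12, 0, -8, -6, -10]
  [-4, -6, -7, 0, 2, -4]
  [-6, -8, -11, -4, 0, -6]
  [-5, -9, -10, -3, -1, 0]
Answer: A*[4][3] = -4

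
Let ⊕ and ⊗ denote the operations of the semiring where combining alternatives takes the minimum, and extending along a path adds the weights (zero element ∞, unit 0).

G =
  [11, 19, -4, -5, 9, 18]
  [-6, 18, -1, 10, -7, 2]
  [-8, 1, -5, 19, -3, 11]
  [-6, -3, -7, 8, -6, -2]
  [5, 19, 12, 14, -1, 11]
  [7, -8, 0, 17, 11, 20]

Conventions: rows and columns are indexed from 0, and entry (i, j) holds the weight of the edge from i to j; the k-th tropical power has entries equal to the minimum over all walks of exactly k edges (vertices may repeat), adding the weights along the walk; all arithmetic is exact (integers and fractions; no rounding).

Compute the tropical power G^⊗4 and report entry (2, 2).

G^⊗2:
  [-12, -8, -12, 3, -11, -7]
  [-9, -6, -10, -11, -8, 4]
  [-13, -4, -12, -13, -8, 3]
  [-15, -10, -12, -11, -10, -1]
  [4, 3, 1, 0, -2, 10]
  [-14, 1, -9, 2, -15, -6]
G^⊗3:
  [-20, -15, -17, -17, -15, -6]
  [-18, -14, -18, -14, -17, -13]
  [-20, -16, -20, -18, -19, -15]
  [-20, -14, -19, -20, -17, -13]
  [-7, -3, -7, -1, -6, -2]
  [-17, -14, -18, -19, -16, -4]
G^⊗4:
  [-25, -20, -24, -25, -23, -19]
  [-26, -21, -23, -23, -21, -16]
  [-28, -23, -25, -25, -24, -20]
  [-27, -23, -27, -25, -26, -22]
  [-15, -10, -12, -12, -10, -3]
  [-26, -22, -26, -22, -25, -21]
Key observation: the optimum is the walk 2->0->3->2->2, with weight (-8) + (-5) + (-7) + (-5) = -25.
Optimal value attained by: walk 2->0->3->2->2.
Answer: (G^⊗4)[2][2] = -25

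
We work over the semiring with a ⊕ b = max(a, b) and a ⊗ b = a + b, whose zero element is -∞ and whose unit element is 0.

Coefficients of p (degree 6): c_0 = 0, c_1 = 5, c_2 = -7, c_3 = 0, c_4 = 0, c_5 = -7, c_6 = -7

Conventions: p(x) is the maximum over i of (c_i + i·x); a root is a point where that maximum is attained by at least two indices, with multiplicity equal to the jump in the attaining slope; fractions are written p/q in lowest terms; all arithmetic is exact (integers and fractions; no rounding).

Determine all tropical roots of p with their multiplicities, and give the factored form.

hull edge (i=0, c=0) to (i=1, c=5): slope 5, span 1
hull edge (i=1, c=5) to (i=4, c=0): slope -5/3, span 3
hull edge (i=4, c=0) to (i=6, c=-7): slope -7/2, span 2
Factored form: p(x) = -7 ⊗ (x ⊕ (-5)) ⊗ (x ⊕ 5/3) ⊗ (x ⊕ 5/3) ⊗ (x ⊕ 5/3) ⊗ (x ⊕ 7/2) ⊗ (x ⊕ 7/2)
Answer: roots = -5 (mult 1), 5/3 (mult 3), 7/2 (mult 2)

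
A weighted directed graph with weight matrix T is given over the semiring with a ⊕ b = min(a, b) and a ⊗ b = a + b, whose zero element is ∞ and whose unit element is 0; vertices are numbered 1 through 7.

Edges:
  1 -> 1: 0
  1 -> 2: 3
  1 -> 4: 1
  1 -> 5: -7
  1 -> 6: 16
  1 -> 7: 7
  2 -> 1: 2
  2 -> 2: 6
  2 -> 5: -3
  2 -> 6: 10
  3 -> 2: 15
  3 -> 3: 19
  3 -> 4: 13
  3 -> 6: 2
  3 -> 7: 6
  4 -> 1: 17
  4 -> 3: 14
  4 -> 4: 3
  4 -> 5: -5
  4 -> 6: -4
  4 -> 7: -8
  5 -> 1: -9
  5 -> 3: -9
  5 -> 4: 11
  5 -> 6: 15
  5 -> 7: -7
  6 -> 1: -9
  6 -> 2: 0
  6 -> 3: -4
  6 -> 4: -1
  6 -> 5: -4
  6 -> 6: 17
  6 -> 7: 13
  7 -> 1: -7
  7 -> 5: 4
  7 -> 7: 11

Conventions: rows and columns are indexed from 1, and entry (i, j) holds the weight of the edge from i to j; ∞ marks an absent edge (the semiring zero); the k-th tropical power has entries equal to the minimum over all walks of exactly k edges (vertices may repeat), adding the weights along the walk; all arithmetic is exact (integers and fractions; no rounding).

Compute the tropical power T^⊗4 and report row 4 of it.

T^⊗2:
  [-16, 3, -16, 1, -7, -3, -14]
  [-12, 5, -12, 3, -5, 12, -10]
  [-7, 2, -2, 1, -2, 9, 5]
  [-15, -4, -14, -5, -8, -1, -12]
  [-14, -6, 10, -8, -16, -7, -3]
  [-13, -6, -13, -8, -16, -5, -11]
  [-7, -4, -5, -6, -14, 9, -3]
T^⊗3:
  [-21, -13, -16, -15, -23, -14, -14]
  [-17, -9, -14, -11, -19, -10, -12]
  [-11, -4, -11, -6, -14, -3, -9]
  [-19, -12, -17, -14, -22, -12, -15]
  [-25, -11, -25, -13, -21, -12, -23]
  [-25, -10, -25, -12, -20, -12, -23]
  [-23, -4, -23, -6, -14, -10, -21]
T^⊗4:
  [-32, -18, -32, -20, -28, -19, -30]
  [-28, -14, -28, -16, -24, -15, -26]
  [-23, -8, -23, -10, -18, -10, -21]
  [-31, -16, -31, -18, -26, -18, -29]
  [-30, -22, -30, -24, -32, -23, -28]
  [-30, -22, -29, -24, -32, -23, -27]
  [-28, -20, -23, -22, -30, -21, -21]
Answer: row 4 of T^⊗4 = [-31, -16, -31, -18, -26, -18, -29]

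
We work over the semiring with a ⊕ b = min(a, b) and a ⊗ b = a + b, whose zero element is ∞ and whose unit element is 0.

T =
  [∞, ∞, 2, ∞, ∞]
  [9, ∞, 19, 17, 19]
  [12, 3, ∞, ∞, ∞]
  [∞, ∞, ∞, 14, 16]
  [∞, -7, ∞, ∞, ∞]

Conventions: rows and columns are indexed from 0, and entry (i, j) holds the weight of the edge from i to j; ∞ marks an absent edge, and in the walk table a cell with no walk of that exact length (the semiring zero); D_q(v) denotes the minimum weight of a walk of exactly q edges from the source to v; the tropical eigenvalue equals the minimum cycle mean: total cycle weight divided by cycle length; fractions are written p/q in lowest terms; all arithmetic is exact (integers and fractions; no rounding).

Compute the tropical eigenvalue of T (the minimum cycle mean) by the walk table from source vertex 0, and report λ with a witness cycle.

q=0: [0, ∞, ∞, ∞, ∞]
q=1: [∞, ∞, 2, ∞, ∞]
q=2: [14, 5, ∞, ∞, ∞]
q=3: [14, ∞, 16, 22, 24]
q=4: [28, 17, 16, 36, 38]
q=5: [26, 19, 30, 34, 36]
Optimal cycle mean attained by: cycle 0->2->1->0, total 2 + 3 + 9, length 3.
Answer: λ = 14/3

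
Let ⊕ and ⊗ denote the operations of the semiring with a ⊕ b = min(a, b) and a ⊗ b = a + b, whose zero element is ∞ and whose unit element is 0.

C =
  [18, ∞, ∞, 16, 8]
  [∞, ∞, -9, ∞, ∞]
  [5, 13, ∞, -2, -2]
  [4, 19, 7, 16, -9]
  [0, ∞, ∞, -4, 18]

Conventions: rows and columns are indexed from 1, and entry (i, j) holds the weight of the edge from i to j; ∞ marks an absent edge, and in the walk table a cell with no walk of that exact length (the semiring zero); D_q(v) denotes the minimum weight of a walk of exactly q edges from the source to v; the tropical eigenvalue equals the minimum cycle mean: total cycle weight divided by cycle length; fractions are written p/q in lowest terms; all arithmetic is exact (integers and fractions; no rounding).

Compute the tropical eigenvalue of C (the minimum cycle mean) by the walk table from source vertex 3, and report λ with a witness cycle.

q=0: [∞, ∞, 0, ∞, ∞]
q=1: [5, 13, ∞, -2, -2]
q=2: [-2, 17, 4, -6, -11]
q=3: [-11, 13, 1, -15, -15]
q=4: [-15, 4, -8, -19, -24]
q=5: [-24, 0, -12, -28, -28]
Optimal cycle mean attained by: cycle 4->5->4, total (-9) + (-4), length 2.
Answer: λ = -13/2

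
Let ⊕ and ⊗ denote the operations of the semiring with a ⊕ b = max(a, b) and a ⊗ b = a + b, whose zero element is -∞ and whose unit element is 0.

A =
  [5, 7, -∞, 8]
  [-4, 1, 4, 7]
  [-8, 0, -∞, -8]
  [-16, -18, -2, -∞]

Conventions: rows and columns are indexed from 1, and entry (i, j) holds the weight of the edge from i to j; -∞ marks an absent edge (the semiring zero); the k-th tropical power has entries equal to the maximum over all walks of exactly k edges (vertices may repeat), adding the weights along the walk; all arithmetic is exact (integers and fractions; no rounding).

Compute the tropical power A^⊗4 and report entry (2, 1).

A^⊗2:
  [10, 12, 11, 14]
  [1, 4, 5, 8]
  [-3, 1, 4, 7]
  [-10, -2, -14, -8]
A^⊗3:
  [15, 17, 16, 19]
  [6, 8, 8, 11]
  [2, 4, 5, 8]
  [-5, -1, 2, 5]
A^⊗4:
  [20, 22, 21, 24]
  [11, 13, 12, 15]
  [7, 9, 8, 11]
  [0, 2, 3, 6]
Key observation: the optimum is the walk 2->1->1->1->1, with weight (-4) + 5 + 5 + 5 = 11.
Optimal value attained by: walk 2->1->1->1->1.
Answer: (A^⊗4)[2][1] = 11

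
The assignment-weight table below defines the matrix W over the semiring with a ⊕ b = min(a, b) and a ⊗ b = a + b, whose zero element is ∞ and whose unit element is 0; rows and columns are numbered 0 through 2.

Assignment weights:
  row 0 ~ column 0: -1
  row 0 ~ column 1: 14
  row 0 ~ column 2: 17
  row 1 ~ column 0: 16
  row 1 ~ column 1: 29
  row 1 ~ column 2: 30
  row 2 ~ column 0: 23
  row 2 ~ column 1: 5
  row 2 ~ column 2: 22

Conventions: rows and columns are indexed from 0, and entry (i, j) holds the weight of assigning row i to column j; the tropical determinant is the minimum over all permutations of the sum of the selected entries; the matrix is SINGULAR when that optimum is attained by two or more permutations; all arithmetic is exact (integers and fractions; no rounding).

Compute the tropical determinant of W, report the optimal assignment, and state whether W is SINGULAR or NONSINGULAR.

σ = (0, 1, 2): (-1) + 29 + 22 = 50
σ = (0, 2, 1): (-1) + 30 + 5 = 34
σ = (1, 0, 2): 14 + 16 + 22 = 52
σ = (1, 2, 0): 14 + 30 + 23 = 67
σ = (2, 0, 1): 17 + 16 + 5 = 38
σ = (2, 1, 0): 17 + 29 + 23 = 69
Optimal value attained by: σ = (0, 2, 1).
Answer: det⊕(W) = 34; verdict: NONSINGULAR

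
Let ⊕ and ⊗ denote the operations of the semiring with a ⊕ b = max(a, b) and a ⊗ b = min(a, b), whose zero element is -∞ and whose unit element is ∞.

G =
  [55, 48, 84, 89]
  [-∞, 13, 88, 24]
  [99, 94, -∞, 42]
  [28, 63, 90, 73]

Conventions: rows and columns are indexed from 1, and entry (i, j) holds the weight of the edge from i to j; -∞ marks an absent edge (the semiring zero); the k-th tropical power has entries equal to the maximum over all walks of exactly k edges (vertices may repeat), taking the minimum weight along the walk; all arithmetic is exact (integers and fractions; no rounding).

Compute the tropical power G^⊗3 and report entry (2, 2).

G^⊗2:
  [84, 84, 89, 73]
  [88, 88, 24, 42]
  [55, 48, 88, 89]
  [90, 90, 73, 73]
G^⊗3:
  [89, 89, 84, 84]
  [55, 48, 88, 88]
  [88, 88, 89, 73]
  [73, 73, 88, 89]
Key observation: the optimum is the walk 2->3->1->2, with weight 88 min 99 min 48 = 48.
Optimal value attained by: walk 2->3->1->2.
Answer: (G^⊗3)[2][2] = 48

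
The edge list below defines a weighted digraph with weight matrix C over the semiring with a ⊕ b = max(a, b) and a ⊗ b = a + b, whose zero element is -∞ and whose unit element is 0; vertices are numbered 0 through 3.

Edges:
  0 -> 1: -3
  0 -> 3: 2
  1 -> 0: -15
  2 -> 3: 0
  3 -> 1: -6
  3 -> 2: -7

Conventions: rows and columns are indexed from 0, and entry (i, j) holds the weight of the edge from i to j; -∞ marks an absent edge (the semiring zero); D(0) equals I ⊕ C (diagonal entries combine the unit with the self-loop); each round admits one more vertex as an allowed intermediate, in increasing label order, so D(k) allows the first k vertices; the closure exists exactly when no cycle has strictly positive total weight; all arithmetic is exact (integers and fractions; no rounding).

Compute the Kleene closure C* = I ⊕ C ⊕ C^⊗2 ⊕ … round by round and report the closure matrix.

D(0):
  [0, -3, -∞, 2]
  [-15, 0, -∞, -∞]
  [-∞, -∞, 0, 0]
  [-∞, -6, -7, 0]
D(1):
  [0, -3, -∞, 2]
  [-15, 0, -∞, -13]
  [-∞, -∞, 0, 0]
  [-∞, -6, -7, 0]
D(2):
  [0, -3, -∞, 2]
  [-15, 0, -∞, -13]
  [-∞, -∞, 0, 0]
  [-21, -6, -7, 0]
D(3):
  [0, -3, -∞, 2]
  [-15, 0, -∞, -13]
  [-∞, -∞, 0, 0]
  [-21, -6, -7, 0]
D(4):
  [0, -3, -5, 2]
  [-15, 0, -20, -13]
  [-21, -6, 0, 0]
  [-21, -6, -7, 0]
Answer: C* = [[0, -3, -5, 2], [-15, 0, -20, -13], [-21, -6, 0, 0], [-21, -6, -7, 0]]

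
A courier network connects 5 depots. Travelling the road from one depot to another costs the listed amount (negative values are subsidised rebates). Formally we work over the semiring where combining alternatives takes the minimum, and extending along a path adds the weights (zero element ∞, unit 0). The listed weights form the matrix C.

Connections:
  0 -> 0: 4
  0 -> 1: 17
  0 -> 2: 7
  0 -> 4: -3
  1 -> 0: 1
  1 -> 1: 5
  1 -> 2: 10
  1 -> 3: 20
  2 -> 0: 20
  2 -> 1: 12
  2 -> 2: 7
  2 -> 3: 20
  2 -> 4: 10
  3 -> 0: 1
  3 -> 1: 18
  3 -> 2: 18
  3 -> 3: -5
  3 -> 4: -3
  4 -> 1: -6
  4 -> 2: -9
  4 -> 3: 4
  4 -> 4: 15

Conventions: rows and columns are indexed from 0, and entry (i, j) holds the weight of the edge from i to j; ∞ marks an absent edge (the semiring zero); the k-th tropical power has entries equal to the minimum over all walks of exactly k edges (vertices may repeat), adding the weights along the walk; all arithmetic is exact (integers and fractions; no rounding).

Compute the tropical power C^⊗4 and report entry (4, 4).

C^⊗2:
  [8, -9, -12, 1, 1]
  [5, 10, 8, 15, -2]
  [13, 4, 1, 14, 17]
  [-4, -9, -12, -10, -8]
  [-5, -1, -2, -1, 1]
C^⊗3:
  [-8, -5, -8, -4, -2]
  [9, -8, -11, 2, 2]
  [5, 9, 8, 9, 10]
  [-9, -14, -17, -15, -13]
  [-1, -5, -8, -6, -8]
C^⊗4:
  [-4, -8, -11, -9, -11]
  [-7, -4, -7, -3, -1]
  [9, 4, 1, 4, 2]
  [-14, -19, -22, -20, -18]
  [-5, -14, -17, -11, -9]
Key observation: the optimum is the walk 4->3->3->3->4, with weight 4 + (-5) + (-5) + (-3) = -9.
Optimal value attained by: walk 4->3->3->3->4.
Answer: (C^⊗4)[4][4] = -9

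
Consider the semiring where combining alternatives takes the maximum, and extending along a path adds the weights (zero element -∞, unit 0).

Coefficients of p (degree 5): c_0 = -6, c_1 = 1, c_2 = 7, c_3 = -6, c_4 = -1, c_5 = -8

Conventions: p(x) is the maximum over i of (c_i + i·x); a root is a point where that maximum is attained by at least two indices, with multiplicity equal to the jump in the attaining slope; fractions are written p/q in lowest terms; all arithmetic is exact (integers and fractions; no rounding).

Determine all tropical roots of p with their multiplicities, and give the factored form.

hull edge (i=0, c=-6) to (i=1, c=1): slope 7, span 1
hull edge (i=1, c=1) to (i=2, c=7): slope 6, span 1
hull edge (i=2, c=7) to (i=4, c=-1): slope -4, span 2
hull edge (i=4, c=-1) to (i=5, c=-8): slope -7, span 1
Factored form: p(x) = -8 ⊗ (x ⊕ (-7)) ⊗ (x ⊕ (-6)) ⊗ (x ⊕ 4) ⊗ (x ⊕ 4) ⊗ (x ⊕ 7)
Answer: roots = -7 (mult 1), -6 (mult 1), 4 (mult 2), 7 (mult 1)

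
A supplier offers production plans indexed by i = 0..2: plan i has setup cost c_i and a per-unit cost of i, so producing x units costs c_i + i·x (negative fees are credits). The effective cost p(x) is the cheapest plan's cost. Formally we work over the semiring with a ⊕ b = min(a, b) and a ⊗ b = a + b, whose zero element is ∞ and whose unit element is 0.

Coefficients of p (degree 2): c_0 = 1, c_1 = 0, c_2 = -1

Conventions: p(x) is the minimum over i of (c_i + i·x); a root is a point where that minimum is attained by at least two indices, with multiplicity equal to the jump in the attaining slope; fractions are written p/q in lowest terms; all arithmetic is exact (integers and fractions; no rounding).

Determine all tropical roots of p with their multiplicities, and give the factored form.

hull edge (i=0, c=1) to (i=2, c=-1): slope -1, span 2
Factored form: p(x) = -1 ⊗ (x ⊕ 1) ⊗ (x ⊕ 1)
Answer: roots = 1 (mult 2)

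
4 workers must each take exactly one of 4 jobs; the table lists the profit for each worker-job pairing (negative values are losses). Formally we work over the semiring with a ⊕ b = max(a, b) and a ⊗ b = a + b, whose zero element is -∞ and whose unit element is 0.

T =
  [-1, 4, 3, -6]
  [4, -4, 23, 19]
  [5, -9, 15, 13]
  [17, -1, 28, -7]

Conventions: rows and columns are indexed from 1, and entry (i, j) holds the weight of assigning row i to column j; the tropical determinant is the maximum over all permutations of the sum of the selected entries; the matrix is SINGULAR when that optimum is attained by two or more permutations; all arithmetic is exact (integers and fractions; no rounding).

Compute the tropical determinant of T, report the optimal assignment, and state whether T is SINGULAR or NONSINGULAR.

σ = (1, 2, 3, 4): (-1) + (-4) + 15 + (-7) = 3
σ = (1, 2, 4, 3): (-1) + (-4) + 13 + 28 = 36
σ = (1, 3, 2, 4): (-1) + 23 + (-9) + (-7) = 6
σ = (1, 3, 4, 2): (-1) + 23 + 13 + (-1) = 34
σ = (1, 4, 2, 3): (-1) + 19 + (-9) + 28 = 37
σ = (1, 4, 3, 2): (-1) + 19 + 15 + (-1) = 32
σ = (2, 1, 3, 4): 4 + 4 + 15 + (-7) = 16
σ = (2, 1, 4, 3): 4 + 4 + 13 + 28 = 49
σ = (2, 3, 1, 4): 4 + 23 + 5 + (-7) = 25
σ = (2, 3, 4, 1): 4 + 23 + 13 + 17 = 57
σ = (2, 4, 1, 3): 4 + 19 + 5 + 28 = 56
σ = (2, 4, 3, 1): 4 + 19 + 15 + 17 = 55
σ = (3, 1, 2, 4): 3 + 4 + (-9) + (-7) = -9
σ = (3, 1, 4, 2): 3 + 4 + 13 + (-1) = 19
σ = (3, 2, 1, 4): 3 + (-4) + 5 + (-7) = -3
σ = (3, 2, 4, 1): 3 + (-4) + 13 + 17 = 29
σ = (3, 4, 1, 2): 3 + 19 + 5 + (-1) = 26
σ = (3, 4, 2, 1): 3 + 19 + (-9) + 17 = 30
σ = (4, 1, 2, 3): (-6) + 4 + (-9) + 28 = 17
σ = (4, 1, 3, 2): (-6) + 4 + 15 + (-1) = 12
σ = (4, 2, 1, 3): (-6) + (-4) + 5 + 28 = 23
σ = (4, 2, 3, 1): (-6) + (-4) + 15 + 17 = 22
σ = (4, 3, 1, 2): (-6) + 23 + 5 + (-1) = 21
σ = (4, 3, 2, 1): (-6) + 23 + (-9) + 17 = 25
Optimal value attained by: σ = (2, 3, 4, 1).
Answer: det⊕(T) = 57; verdict: NONSINGULAR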